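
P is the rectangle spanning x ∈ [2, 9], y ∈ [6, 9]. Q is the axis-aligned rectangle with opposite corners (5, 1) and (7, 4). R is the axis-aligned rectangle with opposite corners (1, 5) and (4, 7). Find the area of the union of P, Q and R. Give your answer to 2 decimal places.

31.00

By inclusion–exclusion:
Individual areas: |P| = 21, |Q| = 6, |R| = 6.
|P∩Q| = 0 (no overlap).
|P∩R|: x∈[2,4], y∈[6,7] → 2·1 = 2.
|Q∩R| = 0 (no overlap).
|P∩Q∩R| = 0.
|P ∪ Q ∪ R| = 33 − 2 + 0 = 31.00.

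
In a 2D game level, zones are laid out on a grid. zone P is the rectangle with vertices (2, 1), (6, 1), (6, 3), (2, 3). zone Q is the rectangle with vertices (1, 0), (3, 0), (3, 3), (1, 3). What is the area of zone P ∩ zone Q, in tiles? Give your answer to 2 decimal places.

|zone P∩zone Q|: x∈[2,3], y∈[1,3] → 1·2 = 2.

2.00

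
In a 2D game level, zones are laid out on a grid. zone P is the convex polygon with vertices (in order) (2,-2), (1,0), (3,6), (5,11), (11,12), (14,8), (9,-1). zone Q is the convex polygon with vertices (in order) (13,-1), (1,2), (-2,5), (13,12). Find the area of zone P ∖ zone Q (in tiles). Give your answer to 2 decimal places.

|zone P| = 116, |zone P∩zone Q| = 82.2257.
|zone P ∖ zone Q| = |zone P| − |zone P∩zone Q| = 116 − 82.2257 = 33.77.

33.77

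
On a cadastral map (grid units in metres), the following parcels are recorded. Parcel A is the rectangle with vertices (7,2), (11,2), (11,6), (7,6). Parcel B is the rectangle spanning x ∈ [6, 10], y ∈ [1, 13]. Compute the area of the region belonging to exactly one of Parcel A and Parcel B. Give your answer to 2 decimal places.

40.00

|Parcel A∩Parcel B|: x∈[7,10], y∈[2,6] → 3·4 = 12.
|Parcel A △ Parcel B| = |Parcel A| + |Parcel B| − 2·|Parcel A∩Parcel B| = 16 + 48 − 24 = 40.00.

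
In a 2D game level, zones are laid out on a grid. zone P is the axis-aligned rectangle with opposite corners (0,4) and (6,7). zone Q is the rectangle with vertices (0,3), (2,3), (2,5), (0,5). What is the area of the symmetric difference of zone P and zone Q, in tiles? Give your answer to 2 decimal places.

18.00

|zone P∩zone Q|: x∈[0,2], y∈[4,5] → 2·1 = 2.
|zone P △ zone Q| = |zone P| + |zone Q| − 2·|zone P∩zone Q| = 18 + 4 − 4 = 18.00.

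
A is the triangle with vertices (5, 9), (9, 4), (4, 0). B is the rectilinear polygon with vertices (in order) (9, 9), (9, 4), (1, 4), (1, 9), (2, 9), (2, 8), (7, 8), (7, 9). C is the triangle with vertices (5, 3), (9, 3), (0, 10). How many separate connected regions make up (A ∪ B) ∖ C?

(A ∪ B) ∖ C splits into 4 disjoint pieces (area 18.2101, area 5.3942, area 7.5571, area 0.1984).

4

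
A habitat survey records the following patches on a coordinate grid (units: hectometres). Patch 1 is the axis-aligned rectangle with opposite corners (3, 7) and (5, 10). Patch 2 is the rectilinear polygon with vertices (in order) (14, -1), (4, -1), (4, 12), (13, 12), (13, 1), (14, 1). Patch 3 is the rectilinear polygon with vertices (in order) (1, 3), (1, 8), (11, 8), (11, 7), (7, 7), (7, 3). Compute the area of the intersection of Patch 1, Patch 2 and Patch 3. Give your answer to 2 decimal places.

1.00

The intersection is the polygon with vertices (5,7), (4,7), (4,8), (5,8).
By the shoelace formula its area is 1.00.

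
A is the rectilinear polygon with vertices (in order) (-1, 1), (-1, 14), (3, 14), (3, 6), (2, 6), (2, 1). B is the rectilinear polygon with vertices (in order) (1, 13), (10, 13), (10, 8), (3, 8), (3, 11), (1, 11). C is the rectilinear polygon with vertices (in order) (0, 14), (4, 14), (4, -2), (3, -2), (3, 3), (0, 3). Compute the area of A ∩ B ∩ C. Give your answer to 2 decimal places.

4.00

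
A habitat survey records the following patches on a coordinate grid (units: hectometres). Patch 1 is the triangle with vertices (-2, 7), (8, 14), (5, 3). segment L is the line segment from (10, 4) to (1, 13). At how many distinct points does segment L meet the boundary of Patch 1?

The segment meets the boundary at (3.294,10.706), (6.286,7.714).

2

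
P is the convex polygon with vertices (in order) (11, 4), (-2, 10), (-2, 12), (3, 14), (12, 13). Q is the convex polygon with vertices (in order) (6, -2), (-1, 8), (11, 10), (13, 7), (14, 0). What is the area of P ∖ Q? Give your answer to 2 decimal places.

|P| = 87, |P∩Q| = 30.3673.
|P ∖ Q| = |P| − |P∩Q| = 87 − 30.3673 = 56.63.

56.63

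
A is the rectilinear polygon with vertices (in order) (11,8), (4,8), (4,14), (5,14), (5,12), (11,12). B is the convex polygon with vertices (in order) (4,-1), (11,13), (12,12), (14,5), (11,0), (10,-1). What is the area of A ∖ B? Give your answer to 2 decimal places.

|A| = 30, |A∩B| = 6.
|A ∖ B| = |A| − |A∩B| = 30 − 6 = 24.00.

24.00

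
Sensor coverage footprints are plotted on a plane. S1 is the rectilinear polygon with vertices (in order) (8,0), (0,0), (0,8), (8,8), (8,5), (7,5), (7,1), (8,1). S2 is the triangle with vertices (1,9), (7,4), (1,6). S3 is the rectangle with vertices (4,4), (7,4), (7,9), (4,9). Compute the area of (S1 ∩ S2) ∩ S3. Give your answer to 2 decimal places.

The region (S1 ∩ S2) ∩ S3 is the polygon with vertices (7,4), (4,5), (4,6.5).
By the shoelace formula its area is 2.25.

2.25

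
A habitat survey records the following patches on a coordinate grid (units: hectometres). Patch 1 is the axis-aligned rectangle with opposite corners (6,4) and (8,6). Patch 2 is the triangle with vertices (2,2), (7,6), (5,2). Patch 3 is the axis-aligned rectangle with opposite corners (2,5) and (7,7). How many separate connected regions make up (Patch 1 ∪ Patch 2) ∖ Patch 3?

1

(Patch 1 ∪ Patch 2) ∖ Patch 3 is a single connected region.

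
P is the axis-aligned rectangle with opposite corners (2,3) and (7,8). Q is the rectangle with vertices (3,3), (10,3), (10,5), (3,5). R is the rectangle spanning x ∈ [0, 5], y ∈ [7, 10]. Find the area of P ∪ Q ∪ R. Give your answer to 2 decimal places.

43.00

By inclusion–exclusion:
Individual areas: |P| = 25, |Q| = 14, |R| = 15.
|P∩Q|: x∈[3,7], y∈[3,5] → 4·2 = 8.
|P∩R|: x∈[2,5], y∈[7,8] → 3·1 = 3.
|Q∩R| = 0 (no overlap).
|P∩Q∩R| = 0.
|P ∪ Q ∪ R| = 54 − 11 + 0 = 43.00.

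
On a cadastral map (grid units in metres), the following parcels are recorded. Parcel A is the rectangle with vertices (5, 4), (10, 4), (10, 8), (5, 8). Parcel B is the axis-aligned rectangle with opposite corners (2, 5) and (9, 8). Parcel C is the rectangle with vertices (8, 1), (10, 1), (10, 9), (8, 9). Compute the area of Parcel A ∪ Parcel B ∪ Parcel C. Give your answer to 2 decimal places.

37.00

By inclusion–exclusion:
Individual areas: |Parcel A| = 20, |Parcel B| = 21, |Parcel C| = 16.
|Parcel A∩Parcel B|: x∈[5,9], y∈[5,8] → 4·3 = 12.
|Parcel A∩Parcel C|: x∈[8,10], y∈[4,8] → 2·4 = 8.
|Parcel B∩Parcel C|: x∈[8,9], y∈[5,8] → 1·3 = 3.
|Parcel A∩Parcel B∩Parcel C| = 3.
|Parcel A ∪ Parcel B ∪ Parcel C| = 57 − 23 + 3 = 37.00.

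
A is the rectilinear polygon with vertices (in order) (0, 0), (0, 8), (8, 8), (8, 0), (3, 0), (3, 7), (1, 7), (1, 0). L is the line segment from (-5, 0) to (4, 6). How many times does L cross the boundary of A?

3

The segment meets the boundary at (3,5.333), (1,4), (0,3.333).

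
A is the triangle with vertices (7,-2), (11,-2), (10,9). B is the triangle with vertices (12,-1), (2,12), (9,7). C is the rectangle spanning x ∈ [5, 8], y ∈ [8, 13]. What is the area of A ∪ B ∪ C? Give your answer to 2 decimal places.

By inclusion–exclusion:
Individual areas: |A| = 22, |B| = 20.5, |C| = 15.
|A∩B| = 5.3095.
|A∩C| = 0.
|B∩C| = 2.4104.
|A∩B∩C| = 0.
|A ∪ B ∪ C| = 57.5 − 7.7199 + 0 = 49.78.

49.78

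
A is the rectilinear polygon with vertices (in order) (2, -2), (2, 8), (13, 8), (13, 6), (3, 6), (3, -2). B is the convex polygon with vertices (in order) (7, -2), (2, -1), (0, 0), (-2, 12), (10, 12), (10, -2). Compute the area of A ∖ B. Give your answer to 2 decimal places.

6.90

|A| = 30, |A∩B| = 23.1.
|A ∖ B| = |A| − |A∩B| = 30 − 23.1 = 6.90.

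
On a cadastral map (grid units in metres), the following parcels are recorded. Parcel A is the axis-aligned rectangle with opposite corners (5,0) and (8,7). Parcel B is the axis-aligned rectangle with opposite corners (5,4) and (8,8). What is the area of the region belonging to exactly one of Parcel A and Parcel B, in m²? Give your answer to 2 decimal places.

|Parcel A∩Parcel B|: x∈[5,8], y∈[4,7] → 3·3 = 9.
|Parcel A △ Parcel B| = |Parcel A| + |Parcel B| − 2·|Parcel A∩Parcel B| = 21 + 12 − 18 = 15.00.

15.00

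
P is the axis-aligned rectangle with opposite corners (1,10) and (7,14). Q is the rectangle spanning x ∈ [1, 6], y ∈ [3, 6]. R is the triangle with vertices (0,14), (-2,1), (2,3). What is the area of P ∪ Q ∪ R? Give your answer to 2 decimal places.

60.82

By inclusion–exclusion:
Individual areas: |P| = 24, |Q| = 15, |R| = 24.
|P∩Q| = 0 (no overlap).
|P∩R| = 0.
|Q∩R| = 2.1818.
|P∩Q∩R| = 0.
|P ∪ Q ∪ R| = 63 − 2.1818 + 0 = 60.82.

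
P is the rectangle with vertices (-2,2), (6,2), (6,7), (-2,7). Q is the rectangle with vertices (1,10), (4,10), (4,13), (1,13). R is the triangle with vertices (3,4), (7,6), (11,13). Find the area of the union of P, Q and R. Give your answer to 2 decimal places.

By inclusion–exclusion:
Individual areas: |P| = 40, |Q| = 9, |R| = 10.
|P∩Q| = 0 (no overlap).
|P∩R| = 2.75.
|Q∩R| = 0.
|P∩Q∩R| = 0.
|P ∪ Q ∪ R| = 59 − 2.75 + 0 = 56.25.

56.25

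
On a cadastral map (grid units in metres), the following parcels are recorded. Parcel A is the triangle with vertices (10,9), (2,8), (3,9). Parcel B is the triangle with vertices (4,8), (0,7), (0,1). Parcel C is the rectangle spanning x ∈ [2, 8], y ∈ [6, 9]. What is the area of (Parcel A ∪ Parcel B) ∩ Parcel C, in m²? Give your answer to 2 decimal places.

|Parcel A ∪ Parcel B| = 15.5.
|(Parcel A ∪ Parcel B) ∩ Parcel C| = 5.61.

5.61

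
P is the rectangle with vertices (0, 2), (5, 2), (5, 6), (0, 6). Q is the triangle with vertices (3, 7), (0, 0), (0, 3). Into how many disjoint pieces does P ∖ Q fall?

2

P ∖ Q splits into 2 disjoint pieces (area 13.1429, area 3.375).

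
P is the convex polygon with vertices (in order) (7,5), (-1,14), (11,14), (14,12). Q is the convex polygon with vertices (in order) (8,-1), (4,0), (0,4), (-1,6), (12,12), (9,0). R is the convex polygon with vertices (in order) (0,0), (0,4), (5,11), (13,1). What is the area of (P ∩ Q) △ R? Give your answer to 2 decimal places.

|P ∩ Q| = 23.003.
|(P ∩ Q) ∩ R| = 9.2459.
|(P ∩ Q) △ R| = 23.003 + 79 − 18.4917 = 83.51.

83.51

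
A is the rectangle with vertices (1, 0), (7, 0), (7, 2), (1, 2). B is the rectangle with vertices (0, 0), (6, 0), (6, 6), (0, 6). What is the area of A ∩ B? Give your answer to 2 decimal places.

|A∩B|: x∈[1,6], y∈[0,2] → 5·2 = 10.

10.00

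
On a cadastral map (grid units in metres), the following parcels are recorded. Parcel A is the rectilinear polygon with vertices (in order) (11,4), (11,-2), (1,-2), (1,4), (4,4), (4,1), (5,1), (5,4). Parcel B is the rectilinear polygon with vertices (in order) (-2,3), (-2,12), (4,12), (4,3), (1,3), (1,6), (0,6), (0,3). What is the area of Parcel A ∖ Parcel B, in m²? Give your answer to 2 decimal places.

54.00

|Parcel A| = 57, |Parcel A∩Parcel B| = 3.
|Parcel A ∖ Parcel B| = |Parcel A| − |Parcel A∩Parcel B| = 57 − 3 = 54.00.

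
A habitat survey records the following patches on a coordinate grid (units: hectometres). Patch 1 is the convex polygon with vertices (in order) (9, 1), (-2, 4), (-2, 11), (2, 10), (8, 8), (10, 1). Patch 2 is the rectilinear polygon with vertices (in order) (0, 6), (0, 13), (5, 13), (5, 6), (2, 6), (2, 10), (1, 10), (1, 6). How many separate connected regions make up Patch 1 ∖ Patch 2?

Patch 1 ∖ Patch 2 is a single connected region.

1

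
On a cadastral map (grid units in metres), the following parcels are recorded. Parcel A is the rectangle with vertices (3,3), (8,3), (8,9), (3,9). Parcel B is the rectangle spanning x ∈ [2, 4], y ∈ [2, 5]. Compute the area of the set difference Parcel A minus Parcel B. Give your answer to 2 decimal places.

28.00

|Parcel A∩Parcel B|: x∈[3,4], y∈[3,5] → 1·2 = 2.
|Parcel A| = 30.
|Parcel A ∖ Parcel B| = |Parcel A| − |Parcel A∩Parcel B| = 30 − 2 = 28.00.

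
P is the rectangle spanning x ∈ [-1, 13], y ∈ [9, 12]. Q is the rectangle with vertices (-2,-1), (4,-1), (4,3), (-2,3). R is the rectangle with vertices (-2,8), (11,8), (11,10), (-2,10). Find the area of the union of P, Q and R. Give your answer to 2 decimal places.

80.00

By inclusion–exclusion:
Individual areas: |P| = 42, |Q| = 24, |R| = 26.
|P∩Q| = 0 (no overlap).
|P∩R|: x∈[-1,11], y∈[9,10] → 12·1 = 12.
|Q∩R| = 0 (no overlap).
|P∩Q∩R| = 0.
|P ∪ Q ∪ R| = 92 − 12 + 0 = 80.00.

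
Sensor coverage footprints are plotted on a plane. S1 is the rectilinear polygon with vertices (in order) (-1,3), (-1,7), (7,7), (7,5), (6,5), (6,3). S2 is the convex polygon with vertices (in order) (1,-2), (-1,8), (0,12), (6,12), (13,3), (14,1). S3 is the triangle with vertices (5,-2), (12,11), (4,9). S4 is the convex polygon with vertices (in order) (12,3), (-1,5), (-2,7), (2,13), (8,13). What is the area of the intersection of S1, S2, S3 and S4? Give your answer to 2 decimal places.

The intersection is the polygon with vertices (6,5), (6,3.923), (4.44,4.163), (4.182,7), (7,7), (7,5).
By the shoelace formula its area is 6.98.

6.98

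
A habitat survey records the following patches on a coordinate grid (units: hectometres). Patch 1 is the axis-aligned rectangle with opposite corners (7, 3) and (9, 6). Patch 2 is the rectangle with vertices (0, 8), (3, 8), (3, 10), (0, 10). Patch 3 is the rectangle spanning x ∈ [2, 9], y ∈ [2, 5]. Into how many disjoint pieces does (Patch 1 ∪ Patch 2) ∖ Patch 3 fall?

(Patch 1 ∪ Patch 2) ∖ Patch 3 splits into 2 disjoint pieces (area 2, area 6).

2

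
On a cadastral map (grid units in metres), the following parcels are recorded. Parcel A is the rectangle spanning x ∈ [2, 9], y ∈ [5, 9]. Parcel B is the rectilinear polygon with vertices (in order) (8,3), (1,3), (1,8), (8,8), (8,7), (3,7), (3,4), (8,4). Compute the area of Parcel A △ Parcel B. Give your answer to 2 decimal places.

|Parcel A| = 28, |Parcel B| = 20, |Parcel A∩Parcel B| = 8.
|Parcel A △ Parcel B| = |Parcel A| + |Parcel B| − 2·|Parcel A∩Parcel B| = 28 + 20 − 16 = 32.00.

32.00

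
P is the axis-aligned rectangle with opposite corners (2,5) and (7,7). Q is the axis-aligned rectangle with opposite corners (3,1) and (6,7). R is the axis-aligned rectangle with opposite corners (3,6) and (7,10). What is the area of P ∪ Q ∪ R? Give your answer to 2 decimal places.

By inclusion–exclusion:
Individual areas: |P| = 10, |Q| = 18, |R| = 16.
|P∩Q|: x∈[3,6], y∈[5,7] → 3·2 = 6.
|P∩R|: x∈[3,7], y∈[6,7] → 4·1 = 4.
|Q∩R|: x∈[3,6], y∈[6,7] → 3·1 = 3.
|P∩Q∩R| = 3.
|P ∪ Q ∪ R| = 44 − 13 + 3 = 34.00.

34.00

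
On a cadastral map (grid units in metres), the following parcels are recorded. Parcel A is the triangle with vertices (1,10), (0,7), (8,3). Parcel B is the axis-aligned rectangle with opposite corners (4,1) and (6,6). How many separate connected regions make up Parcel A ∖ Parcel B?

2

Parcel A ∖ Parcel B splits into 2 disjoint pieces (area 10.5, area 1).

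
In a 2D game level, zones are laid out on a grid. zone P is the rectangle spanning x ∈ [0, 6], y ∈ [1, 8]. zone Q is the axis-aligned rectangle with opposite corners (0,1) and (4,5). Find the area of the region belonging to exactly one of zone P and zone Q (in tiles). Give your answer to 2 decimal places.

|zone P∩zone Q|: x∈[0,4], y∈[1,5] → 4·4 = 16.
|zone P △ zone Q| = |zone P| + |zone Q| − 2·|zone P∩zone Q| = 42 + 16 − 32 = 26.00.

26.00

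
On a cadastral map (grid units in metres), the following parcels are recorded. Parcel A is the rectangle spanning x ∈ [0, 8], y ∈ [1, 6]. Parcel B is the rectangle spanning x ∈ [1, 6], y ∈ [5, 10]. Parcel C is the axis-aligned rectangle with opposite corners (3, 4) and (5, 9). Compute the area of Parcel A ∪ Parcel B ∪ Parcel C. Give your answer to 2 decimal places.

60.00

By inclusion–exclusion:
Individual areas: |Parcel A| = 40, |Parcel B| = 25, |Parcel C| = 10.
|Parcel A∩Parcel B|: x∈[1,6], y∈[5,6] → 5·1 = 5.
|Parcel A∩Parcel C|: x∈[3,5], y∈[4,6] → 2·2 = 4.
|Parcel B∩Parcel C|: x∈[3,5], y∈[5,9] → 2·4 = 8.
|Parcel A∩Parcel B∩Parcel C| = 2.
|Parcel A ∪ Parcel B ∪ Parcel C| = 75 − 17 + 2 = 60.00.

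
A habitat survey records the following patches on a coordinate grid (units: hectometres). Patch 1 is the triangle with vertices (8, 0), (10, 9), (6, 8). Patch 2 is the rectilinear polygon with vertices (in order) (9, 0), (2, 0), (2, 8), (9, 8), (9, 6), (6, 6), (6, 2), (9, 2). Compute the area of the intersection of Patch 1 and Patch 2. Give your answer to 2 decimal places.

6.44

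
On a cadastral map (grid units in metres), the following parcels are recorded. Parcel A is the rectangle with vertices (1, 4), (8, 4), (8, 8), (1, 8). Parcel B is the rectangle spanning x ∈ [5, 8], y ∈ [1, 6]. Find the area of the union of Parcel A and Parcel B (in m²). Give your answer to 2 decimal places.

37.00

By inclusion–exclusion:
Individual areas: |Parcel A| = 28, |Parcel B| = 15.
|Parcel A∩Parcel B|: x∈[5,8], y∈[4,6] → 3·2 = 6.
|Parcel A ∪ Parcel B| = 43 − 6 = 37.00.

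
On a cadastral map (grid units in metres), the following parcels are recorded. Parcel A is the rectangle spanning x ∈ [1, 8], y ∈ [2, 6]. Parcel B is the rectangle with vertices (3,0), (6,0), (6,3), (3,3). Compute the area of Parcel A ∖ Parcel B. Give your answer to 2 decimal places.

|Parcel A∩Parcel B|: x∈[3,6], y∈[2,3] → 3·1 = 3.
|Parcel A| = 28.
|Parcel A ∖ Parcel B| = |Parcel A| − |Parcel A∩Parcel B| = 28 − 3 = 25.00.

25.00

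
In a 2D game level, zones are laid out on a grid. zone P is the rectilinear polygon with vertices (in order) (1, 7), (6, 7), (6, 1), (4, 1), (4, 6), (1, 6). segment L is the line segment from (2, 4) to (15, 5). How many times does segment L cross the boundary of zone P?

The segment meets the boundary at (6,4.308), (4,4.154).

2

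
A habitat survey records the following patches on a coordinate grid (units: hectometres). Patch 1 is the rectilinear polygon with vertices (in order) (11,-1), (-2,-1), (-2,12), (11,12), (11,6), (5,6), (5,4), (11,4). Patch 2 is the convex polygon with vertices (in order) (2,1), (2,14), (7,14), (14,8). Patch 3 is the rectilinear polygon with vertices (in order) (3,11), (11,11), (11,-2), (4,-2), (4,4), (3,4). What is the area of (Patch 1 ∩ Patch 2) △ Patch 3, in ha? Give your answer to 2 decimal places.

71.03

|Patch 1 ∩ Patch 2| = 66.4702.
|(Patch 1 ∩ Patch 2) ∩ Patch 3| = 46.7202.
|(Patch 1 ∩ Patch 2) △ Patch 3| = 66.4702 + 98 − 93.4405 = 71.03.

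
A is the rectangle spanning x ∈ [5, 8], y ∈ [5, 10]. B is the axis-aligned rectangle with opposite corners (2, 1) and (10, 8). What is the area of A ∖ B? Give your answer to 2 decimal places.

|A∩B|: x∈[5,8], y∈[5,8] → 3·3 = 9.
|A| = 15.
|A ∖ B| = |A| − |A∩B| = 15 − 9 = 6.00.

6.00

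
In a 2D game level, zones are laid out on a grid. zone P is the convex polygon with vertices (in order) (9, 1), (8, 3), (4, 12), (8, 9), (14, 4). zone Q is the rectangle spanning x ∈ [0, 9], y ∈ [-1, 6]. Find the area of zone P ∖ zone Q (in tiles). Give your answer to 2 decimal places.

|zone P| = 36.5, |zone P∩zone Q| = 6.
|zone P ∖ zone Q| = |zone P| − |zone P∩zone Q| = 36.5 − 6 = 30.50.

30.50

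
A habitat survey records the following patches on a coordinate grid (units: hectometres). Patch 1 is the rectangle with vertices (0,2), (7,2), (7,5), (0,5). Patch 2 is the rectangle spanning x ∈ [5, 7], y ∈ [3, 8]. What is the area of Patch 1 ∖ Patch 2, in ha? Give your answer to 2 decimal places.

17.00

|Patch 1∩Patch 2|: x∈[5,7], y∈[3,5] → 2·2 = 4.
|Patch 1| = 21.
|Patch 1 ∖ Patch 2| = |Patch 1| − |Patch 1∩Patch 2| = 21 − 4 = 17.00.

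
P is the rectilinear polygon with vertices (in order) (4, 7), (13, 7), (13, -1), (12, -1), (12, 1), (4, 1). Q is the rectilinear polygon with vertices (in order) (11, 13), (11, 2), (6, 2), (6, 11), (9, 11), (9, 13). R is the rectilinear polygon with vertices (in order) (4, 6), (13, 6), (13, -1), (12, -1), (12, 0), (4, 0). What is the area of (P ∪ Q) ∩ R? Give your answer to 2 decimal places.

The region (P ∪ Q) ∩ R is the polygon with vertices (13,-1), (12,-1), (12,0), (12,1), (4,1), (4,6), (13,6).
By the shoelace formula its area is 47.00.

47.00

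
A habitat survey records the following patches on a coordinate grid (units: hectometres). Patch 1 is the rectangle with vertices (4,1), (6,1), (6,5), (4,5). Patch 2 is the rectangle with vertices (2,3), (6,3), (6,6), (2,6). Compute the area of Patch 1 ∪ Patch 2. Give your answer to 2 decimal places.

By inclusion–exclusion:
Individual areas: |Patch 1| = 8, |Patch 2| = 12.
|Patch 1∩Patch 2|: x∈[4,6], y∈[3,5] → 2·2 = 4.
|Patch 1 ∪ Patch 2| = 20 − 4 = 16.00.

16.00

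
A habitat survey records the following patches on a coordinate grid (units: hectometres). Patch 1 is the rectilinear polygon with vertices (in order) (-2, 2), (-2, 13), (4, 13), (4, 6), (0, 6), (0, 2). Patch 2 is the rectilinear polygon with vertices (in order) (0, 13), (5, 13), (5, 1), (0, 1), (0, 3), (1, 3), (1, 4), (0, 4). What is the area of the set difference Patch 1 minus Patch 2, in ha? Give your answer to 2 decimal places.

22.00

|Patch 1| = 50, |Patch 1∩Patch 2| = 28.
|Patch 1 ∖ Patch 2| = |Patch 1| − |Patch 1∩Patch 2| = 50 − 28 = 22.00.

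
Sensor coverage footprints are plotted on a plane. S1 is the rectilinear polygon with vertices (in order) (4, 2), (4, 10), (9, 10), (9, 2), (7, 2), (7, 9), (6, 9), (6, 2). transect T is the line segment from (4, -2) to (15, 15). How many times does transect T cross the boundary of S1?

2

The segment meets the boundary at (9,5.727), (7,2.636).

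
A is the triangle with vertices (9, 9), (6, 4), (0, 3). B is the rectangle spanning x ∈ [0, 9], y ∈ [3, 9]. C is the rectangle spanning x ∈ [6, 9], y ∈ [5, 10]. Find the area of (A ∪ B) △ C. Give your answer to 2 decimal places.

45.00

|A ∪ B| = 54.
|(A ∪ B) ∩ C| = 12.
|(A ∪ B) △ C| = 54 + 15 − 24 = 45.00.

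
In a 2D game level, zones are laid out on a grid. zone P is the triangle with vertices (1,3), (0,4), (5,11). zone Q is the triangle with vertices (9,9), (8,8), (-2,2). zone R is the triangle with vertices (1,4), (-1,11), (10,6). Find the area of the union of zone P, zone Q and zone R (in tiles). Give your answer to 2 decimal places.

35.97

By inclusion–exclusion:
Individual areas: |zone P| = 6, |zone Q| = 2, |zone R| = 33.5.
|zone P∩zone Q| = 0.127.
|zone P∩zone R| = 4.2286.
|zone Q∩zone R| = 1.2061.
|zone P∩zone Q∩zone R| = 0.0315.
|zone P ∪ zone Q ∪ zone R| = 41.5 − 5.5617 + 0.0315 = 35.97.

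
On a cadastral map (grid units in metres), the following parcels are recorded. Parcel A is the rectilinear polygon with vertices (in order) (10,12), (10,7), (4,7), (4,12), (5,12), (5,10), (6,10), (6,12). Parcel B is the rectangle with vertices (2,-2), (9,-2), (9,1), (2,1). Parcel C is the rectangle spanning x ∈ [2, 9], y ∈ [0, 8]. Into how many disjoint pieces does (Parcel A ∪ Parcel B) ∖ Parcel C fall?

(Parcel A ∪ Parcel B) ∖ Parcel C splits into 2 disjoint pieces (area 23, area 14).

2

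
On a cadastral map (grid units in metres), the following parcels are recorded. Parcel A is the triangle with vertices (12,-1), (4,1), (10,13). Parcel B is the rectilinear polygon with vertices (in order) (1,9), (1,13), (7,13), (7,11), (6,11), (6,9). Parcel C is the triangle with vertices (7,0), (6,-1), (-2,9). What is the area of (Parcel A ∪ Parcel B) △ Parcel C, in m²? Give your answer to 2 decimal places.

81.17

|Parcel A ∪ Parcel B| = 76.
|(Parcel A ∪ Parcel B) ∩ Parcel C| = 1.9135.
|(Parcel A ∪ Parcel B) △ Parcel C| = 76 + 9 − 3.8269 = 81.17.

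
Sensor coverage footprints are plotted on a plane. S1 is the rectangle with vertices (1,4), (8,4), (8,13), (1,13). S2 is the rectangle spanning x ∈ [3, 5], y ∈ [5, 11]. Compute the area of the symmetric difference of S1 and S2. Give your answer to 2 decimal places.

51.00

|S1∩S2|: x∈[3,5], y∈[5,11] → 2·6 = 12.
|S1 △ S2| = |S1| + |S2| − 2·|S1∩S2| = 63 + 12 − 24 = 51.00.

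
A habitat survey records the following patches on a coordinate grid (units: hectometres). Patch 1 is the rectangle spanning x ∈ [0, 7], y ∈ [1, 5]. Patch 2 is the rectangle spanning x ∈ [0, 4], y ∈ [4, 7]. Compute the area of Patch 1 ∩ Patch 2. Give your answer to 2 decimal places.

4.00

|Patch 1∩Patch 2|: x∈[0,4], y∈[4,5] → 4·1 = 4.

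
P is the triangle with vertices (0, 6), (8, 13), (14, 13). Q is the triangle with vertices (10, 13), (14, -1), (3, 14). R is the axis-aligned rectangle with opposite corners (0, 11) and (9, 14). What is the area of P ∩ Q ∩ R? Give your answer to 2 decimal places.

The intersection is the polygon with vertices (9,13), (9,11), (5.714,11), (8,13).
By the shoelace formula its area is 4.29.

4.29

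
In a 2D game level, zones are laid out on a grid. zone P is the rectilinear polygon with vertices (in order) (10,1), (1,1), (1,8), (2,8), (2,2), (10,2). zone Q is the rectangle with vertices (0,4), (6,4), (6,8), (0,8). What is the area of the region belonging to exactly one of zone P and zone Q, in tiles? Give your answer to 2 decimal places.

31.00

|zone P| = 15, |zone Q| = 24, |zone P∩zone Q| = 4.
|zone P △ zone Q| = |zone P| + |zone Q| − 2·|zone P∩zone Q| = 15 + 24 − 8 = 31.00.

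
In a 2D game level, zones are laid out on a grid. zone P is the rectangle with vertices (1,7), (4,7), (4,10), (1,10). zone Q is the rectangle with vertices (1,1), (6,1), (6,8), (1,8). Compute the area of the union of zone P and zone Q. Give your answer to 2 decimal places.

41.00

By inclusion–exclusion:
Individual areas: |zone P| = 9, |zone Q| = 35.
|zone P∩zone Q|: x∈[1,4], y∈[7,8] → 3·1 = 3.
|zone P ∪ zone Q| = 44 − 3 = 41.00.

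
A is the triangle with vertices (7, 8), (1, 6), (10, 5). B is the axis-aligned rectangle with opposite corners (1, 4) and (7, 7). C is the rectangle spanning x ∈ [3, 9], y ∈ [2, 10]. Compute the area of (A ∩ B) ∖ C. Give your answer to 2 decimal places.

0.89

|A ∩ B| = 6.5.
|(A ∩ B) ∩ C| = 5.6111.
|(A ∩ B) ∖ C| = 6.5 − 5.6111 = 0.89.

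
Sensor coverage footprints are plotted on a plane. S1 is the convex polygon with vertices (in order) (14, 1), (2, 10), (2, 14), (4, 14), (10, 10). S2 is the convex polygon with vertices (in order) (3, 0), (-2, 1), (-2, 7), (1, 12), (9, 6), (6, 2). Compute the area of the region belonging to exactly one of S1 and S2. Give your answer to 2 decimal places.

|S1| = 56, |S2| = 83, |S1∩S2| = 8.375.
|S1 △ S2| = |S1| + |S2| − 2·|S1∩S2| = 56 + 83 − 16.75 = 122.25.

122.25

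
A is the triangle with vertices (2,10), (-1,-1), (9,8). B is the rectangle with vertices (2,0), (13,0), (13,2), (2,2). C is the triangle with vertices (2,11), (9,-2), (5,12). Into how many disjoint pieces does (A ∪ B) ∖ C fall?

(A ∪ B) ∖ C splits into 3 disjoint pieces (area 38.5358, area 4.1919, area 9.7143).

3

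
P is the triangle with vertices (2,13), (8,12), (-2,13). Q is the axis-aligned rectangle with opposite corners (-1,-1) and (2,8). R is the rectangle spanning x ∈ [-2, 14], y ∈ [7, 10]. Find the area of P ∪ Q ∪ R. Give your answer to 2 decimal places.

74.00

By inclusion–exclusion:
Individual areas: |P| = 2, |Q| = 27, |R| = 48.
|P∩Q| = 0.
|P∩R| = 0.
|Q∩R|: x∈[-1,2], y∈[7,8] → 3·1 = 3.
|P∩Q∩R| = 0.
|P ∪ Q ∪ R| = 77 − 3 + 0 = 74.00.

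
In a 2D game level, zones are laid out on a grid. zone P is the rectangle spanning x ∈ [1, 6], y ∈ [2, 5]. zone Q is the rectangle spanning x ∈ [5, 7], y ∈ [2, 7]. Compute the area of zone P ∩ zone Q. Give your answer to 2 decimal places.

|zone P∩zone Q|: x∈[5,6], y∈[2,5] → 1·3 = 3.

3.00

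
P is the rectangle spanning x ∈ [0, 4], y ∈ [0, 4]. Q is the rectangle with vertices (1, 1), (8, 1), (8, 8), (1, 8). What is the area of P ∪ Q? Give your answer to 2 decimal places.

By inclusion–exclusion:
Individual areas: |P| = 16, |Q| = 49.
|P∩Q|: x∈[1,4], y∈[1,4] → 3·3 = 9.
|P ∪ Q| = 65 − 9 = 56.00.

56.00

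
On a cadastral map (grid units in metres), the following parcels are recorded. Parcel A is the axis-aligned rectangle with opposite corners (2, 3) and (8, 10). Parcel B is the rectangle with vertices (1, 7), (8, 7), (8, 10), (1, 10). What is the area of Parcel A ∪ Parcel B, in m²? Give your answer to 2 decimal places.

By inclusion–exclusion:
Individual areas: |Parcel A| = 42, |Parcel B| = 21.
|Parcel A∩Parcel B|: x∈[2,8], y∈[7,10] → 6·3 = 18.
|Parcel A ∪ Parcel B| = 63 − 18 = 45.00.

45.00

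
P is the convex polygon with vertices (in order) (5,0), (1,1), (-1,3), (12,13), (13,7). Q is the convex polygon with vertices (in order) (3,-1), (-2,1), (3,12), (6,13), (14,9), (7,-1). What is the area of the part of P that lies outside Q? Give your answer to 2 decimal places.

|P| = 80, |P∩Q| = 75.3634.
|P ∖ Q| = |P| − |P∩Q| = 80 − 75.3634 = 4.64.

4.64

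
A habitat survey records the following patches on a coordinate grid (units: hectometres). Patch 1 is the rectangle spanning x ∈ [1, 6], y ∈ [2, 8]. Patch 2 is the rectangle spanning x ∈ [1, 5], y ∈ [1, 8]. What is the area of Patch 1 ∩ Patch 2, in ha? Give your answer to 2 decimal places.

24.00

|Patch 1∩Patch 2|: x∈[1,5], y∈[2,8] → 4·6 = 24.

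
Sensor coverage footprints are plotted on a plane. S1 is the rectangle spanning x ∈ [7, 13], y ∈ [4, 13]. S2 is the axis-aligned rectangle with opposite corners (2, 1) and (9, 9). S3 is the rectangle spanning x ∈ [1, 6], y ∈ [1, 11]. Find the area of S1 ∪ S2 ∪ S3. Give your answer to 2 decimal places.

118.00

By inclusion–exclusion:
Individual areas: |S1| = 54, |S2| = 56, |S3| = 50.
|S1∩S2|: x∈[7,9], y∈[4,9] → 2·5 = 10.
|S1∩S3| = 0 (no overlap).
|S2∩S3|: x∈[2,6], y∈[1,9] → 4·8 = 32.
|S1∩S2∩S3| = 0.
|S1 ∪ S2 ∪ S3| = 160 − 42 + 0 = 118.00.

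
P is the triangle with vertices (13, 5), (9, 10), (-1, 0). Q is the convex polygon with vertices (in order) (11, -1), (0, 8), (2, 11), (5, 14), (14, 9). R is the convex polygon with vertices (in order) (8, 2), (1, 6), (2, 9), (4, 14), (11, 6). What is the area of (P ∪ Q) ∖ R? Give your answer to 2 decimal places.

63.40

|P ∪ Q| = 121.2225.
|(P ∪ Q) ∩ R| = 57.8231.
|(P ∪ Q) ∖ R| = 121.2225 − 57.8231 = 63.40.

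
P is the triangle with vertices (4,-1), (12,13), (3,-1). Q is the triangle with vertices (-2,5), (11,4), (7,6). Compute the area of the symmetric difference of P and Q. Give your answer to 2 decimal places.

16.42

|P| = 7, |Q| = 11, |P∩Q| = 0.7887.
|P △ Q| = |P| + |Q| − 2·|P∩Q| = 7 + 11 − 1.5773 = 16.42.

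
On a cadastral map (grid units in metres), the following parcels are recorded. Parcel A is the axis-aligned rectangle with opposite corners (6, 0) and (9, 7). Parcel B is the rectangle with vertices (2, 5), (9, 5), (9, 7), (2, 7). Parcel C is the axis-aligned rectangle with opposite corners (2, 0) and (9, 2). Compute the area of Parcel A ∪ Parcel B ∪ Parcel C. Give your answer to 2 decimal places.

37.00

By inclusion–exclusion:
Individual areas: |Parcel A| = 21, |Parcel B| = 14, |Parcel C| = 14.
|Parcel A∩Parcel B|: x∈[6,9], y∈[5,7] → 3·2 = 6.
|Parcel A∩Parcel C|: x∈[6,9], y∈[0,2] → 3·2 = 6.
|Parcel B∩Parcel C| = 0 (no overlap).
|Parcel A∩Parcel B∩Parcel C| = 0.
|Parcel A ∪ Parcel B ∪ Parcel C| = 49 − 12 + 0 = 37.00.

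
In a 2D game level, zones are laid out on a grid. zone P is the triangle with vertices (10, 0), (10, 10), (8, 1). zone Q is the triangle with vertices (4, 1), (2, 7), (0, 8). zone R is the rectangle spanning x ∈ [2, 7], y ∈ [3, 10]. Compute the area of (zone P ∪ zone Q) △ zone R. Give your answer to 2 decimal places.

45.95

|zone P ∪ zone Q| = 15.
|(zone P ∪ zone Q) ∩ zone R| = 2.0238.
|(zone P ∪ zone Q) △ zone R| = 15 + 35 − 4.0476 = 45.95.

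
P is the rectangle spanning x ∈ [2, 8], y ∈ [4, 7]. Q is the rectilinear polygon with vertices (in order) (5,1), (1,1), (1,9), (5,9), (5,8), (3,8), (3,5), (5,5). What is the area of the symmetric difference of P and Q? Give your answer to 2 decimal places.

34.00

|P| = 18, |Q| = 26, |P∩Q| = 5.
|P △ Q| = |P| + |Q| − 2·|P∩Q| = 18 + 26 − 10 = 34.00.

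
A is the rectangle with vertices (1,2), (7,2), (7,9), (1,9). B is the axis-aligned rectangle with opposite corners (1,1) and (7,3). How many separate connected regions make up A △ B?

2

A △ B splits into 2 disjoint pieces (area 36, area 6).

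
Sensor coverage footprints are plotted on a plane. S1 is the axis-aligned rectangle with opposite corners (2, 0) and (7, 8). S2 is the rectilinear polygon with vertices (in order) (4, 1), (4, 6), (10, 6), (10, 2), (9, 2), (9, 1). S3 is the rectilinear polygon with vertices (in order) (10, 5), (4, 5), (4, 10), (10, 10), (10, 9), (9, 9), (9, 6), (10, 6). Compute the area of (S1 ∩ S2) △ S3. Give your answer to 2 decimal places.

36.00

|S1 ∩ S2| = 15.
|(S1 ∩ S2) ∩ S3| = 3.
|(S1 ∩ S2) △ S3| = 15 + 27 − 6 = 36.00.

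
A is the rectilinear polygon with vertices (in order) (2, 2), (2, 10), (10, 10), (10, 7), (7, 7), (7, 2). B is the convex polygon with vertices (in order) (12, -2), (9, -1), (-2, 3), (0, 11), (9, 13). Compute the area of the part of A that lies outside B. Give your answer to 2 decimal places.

|A| = 49, |A∩B| = 48.6.
|A ∖ B| = |A| − |A∩B| = 49 − 48.6 = 0.40.

0.40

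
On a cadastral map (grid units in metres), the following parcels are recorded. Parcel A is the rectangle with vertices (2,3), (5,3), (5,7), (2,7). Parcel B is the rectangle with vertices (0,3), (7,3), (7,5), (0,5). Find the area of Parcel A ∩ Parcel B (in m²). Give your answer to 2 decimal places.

6.00

|Parcel A∩Parcel B|: x∈[2,5], y∈[3,5] → 3·2 = 6.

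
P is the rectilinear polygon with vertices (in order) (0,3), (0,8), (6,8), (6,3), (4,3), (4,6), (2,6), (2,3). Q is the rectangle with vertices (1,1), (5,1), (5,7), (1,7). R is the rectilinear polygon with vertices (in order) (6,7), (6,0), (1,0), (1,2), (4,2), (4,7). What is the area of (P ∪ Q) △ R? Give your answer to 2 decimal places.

32.00

|P ∪ Q| = 38.
|(P ∪ Q) ∩ R| = 13.
|(P ∪ Q) △ R| = 38 + 20 − 26 = 32.00.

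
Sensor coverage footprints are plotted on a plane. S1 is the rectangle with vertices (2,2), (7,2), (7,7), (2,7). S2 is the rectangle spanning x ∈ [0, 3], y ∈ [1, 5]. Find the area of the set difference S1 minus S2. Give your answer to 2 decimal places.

|S1∩S2|: x∈[2,3], y∈[2,5] → 1·3 = 3.
|S1| = 25.
|S1 ∖ S2| = |S1| − |S1∩S2| = 25 − 3 = 22.00.

22.00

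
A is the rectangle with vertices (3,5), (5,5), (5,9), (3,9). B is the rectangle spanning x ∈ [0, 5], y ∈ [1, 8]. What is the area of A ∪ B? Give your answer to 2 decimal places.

By inclusion–exclusion:
Individual areas: |A| = 8, |B| = 35.
|A∩B|: x∈[3,5], y∈[5,8] → 2·3 = 6.
|A ∪ B| = 43 − 6 = 37.00.

37.00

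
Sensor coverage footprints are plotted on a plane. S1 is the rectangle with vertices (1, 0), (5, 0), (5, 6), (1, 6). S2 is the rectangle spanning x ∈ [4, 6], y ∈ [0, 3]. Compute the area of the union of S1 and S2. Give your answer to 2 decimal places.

By inclusion–exclusion:
Individual areas: |S1| = 24, |S2| = 6.
|S1∩S2|: x∈[4,5], y∈[0,3] → 1·3 = 3.
|S1 ∪ S2| = 30 − 3 = 27.00.

27.00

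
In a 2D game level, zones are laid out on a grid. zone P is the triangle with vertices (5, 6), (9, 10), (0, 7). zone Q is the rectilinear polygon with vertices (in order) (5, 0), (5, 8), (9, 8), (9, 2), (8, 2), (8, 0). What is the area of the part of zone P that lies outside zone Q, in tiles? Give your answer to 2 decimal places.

10.00

|zone P| = 12, |zone P∩zone Q| = 2.
|zone P ∖ zone Q| = |zone P| − |zone P∩zone Q| = 12 − 2 = 10.00.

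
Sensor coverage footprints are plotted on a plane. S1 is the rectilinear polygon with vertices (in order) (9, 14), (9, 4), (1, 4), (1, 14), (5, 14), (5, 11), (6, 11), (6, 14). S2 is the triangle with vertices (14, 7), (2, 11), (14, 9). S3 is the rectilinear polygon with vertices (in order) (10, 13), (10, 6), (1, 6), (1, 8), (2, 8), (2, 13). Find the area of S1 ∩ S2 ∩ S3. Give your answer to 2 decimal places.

The intersection is the polygon with vertices (2,11), (9,9.833), (9,8.667).
By the shoelace formula its area is 4.08.

4.08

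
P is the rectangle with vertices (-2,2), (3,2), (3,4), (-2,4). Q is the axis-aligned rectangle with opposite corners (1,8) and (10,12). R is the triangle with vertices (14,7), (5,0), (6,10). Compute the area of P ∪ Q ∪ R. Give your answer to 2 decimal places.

82.30

By inclusion–exclusion:
Individual areas: |P| = 10, |Q| = 36, |R| = 41.5.
|P∩Q| = 0 (no overlap).
|P∩R| = 0.
|Q∩R| = 5.2.
|P∩Q∩R| = 0.
|P ∪ Q ∪ R| = 87.5 − 5.2 + 0 = 82.30.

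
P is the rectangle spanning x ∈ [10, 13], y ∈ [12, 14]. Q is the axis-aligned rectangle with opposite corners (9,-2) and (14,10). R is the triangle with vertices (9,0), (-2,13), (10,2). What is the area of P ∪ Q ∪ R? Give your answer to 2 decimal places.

82.04

By inclusion–exclusion:
Individual areas: |P| = 6, |Q| = 60, |R| = 17.5.
|P∩Q| = 0 (no overlap).
|P∩R| = 0.
|Q∩R| = 1.4583.
|P∩Q∩R| = 0.
|P ∪ Q ∪ R| = 83.5 − 1.4583 + 0 = 82.04.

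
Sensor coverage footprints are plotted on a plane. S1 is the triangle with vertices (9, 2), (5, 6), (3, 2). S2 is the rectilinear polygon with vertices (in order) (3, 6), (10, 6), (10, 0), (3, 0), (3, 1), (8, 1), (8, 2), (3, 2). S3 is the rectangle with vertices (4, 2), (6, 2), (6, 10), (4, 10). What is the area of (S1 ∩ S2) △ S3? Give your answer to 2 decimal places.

|S1 ∩ S2| = 12.
|(S1 ∩ S2) ∩ S3| = 6.5.
|(S1 ∩ S2) △ S3| = 12 + 16 − 13 = 15.00.

15.00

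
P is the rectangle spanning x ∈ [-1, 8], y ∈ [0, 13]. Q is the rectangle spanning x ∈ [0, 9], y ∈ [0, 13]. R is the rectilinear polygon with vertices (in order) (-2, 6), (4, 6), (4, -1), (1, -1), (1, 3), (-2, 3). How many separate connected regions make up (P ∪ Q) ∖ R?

2

(P ∪ Q) ∖ R splits into 2 disjoint pieces (area 100, area 6).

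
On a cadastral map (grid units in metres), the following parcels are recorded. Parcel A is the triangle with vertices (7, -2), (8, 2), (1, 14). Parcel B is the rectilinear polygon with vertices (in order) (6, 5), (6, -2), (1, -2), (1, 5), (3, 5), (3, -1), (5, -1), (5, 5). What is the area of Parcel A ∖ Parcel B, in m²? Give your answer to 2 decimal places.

17.00

|Parcel A| = 20, |Parcel A∩Parcel B| = 3.
|Parcel A ∖ Parcel B| = |Parcel A| − |Parcel A∩Parcel B| = 20 − 3 = 17.00.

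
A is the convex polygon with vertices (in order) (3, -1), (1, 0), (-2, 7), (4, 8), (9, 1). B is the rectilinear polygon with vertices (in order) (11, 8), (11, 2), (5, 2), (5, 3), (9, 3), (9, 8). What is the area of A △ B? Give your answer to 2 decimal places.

|A| = 58, |B| = 16, |A∩B| = 2.9286.
|A △ B| = |A| + |B| − 2·|A∩B| = 58 + 16 − 5.8571 = 68.14.

68.14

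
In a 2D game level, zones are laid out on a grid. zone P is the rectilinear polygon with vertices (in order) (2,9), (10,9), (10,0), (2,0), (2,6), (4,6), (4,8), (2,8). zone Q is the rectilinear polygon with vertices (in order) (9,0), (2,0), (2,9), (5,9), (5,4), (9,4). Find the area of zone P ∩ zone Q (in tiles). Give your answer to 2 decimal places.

39.00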